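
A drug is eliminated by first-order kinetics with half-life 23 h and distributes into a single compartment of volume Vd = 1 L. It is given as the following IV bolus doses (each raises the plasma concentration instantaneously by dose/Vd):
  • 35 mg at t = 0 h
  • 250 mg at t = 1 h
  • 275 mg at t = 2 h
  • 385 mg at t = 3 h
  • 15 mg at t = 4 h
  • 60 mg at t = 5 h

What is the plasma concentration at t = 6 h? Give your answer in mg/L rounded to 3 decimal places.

912.070 mg/L

k = ln 2 / 23 = 0.03014 per h
Dose 1 (35 mg at t=0 h): 35·exp(−0.03014·6) = 29.210 mg/L
Dose 2 (250 mg at t=1 h): 250·exp(−0.03014·5) = 215.030 mg/L
Dose 3 (275 mg at t=2 h): 275·exp(−0.03014·4) = 243.770 mg/L
Dose 4 (385 mg at t=3 h): 385·exp(−0.03014·3) = 351.719 mg/L
Dose 5 (15 mg at t=4 h): 15·exp(−0.03014·2) = 14.123 mg/L
Dose 6 (60 mg at t=5 h): 60·exp(−0.03014·1) = 58.219 mg/L
C(6) = 29.210 + 215.030 + 243.770 + 351.719 + 14.123 + 58.219 = 912.070 mg/L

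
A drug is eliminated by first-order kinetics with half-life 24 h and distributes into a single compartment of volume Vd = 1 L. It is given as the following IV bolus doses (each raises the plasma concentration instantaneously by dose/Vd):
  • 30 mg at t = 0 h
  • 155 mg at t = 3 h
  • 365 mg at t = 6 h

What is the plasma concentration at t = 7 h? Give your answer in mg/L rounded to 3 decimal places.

k = ln 2 / 24 = 0.02888 per h
Dose 1 (30 mg at t=0 h): 30·exp(−0.02888·7) = 24.509 mg/L
Dose 2 (155 mg at t=3 h): 155·exp(−0.02888·4) = 138.089 mg/L
Dose 3 (365 mg at t=6 h): 365·exp(−0.02888·1) = 354.609 mg/L
C(7) = 24.509 + 138.089 + 354.609 = 517.207 mg/L

517.207 mg/L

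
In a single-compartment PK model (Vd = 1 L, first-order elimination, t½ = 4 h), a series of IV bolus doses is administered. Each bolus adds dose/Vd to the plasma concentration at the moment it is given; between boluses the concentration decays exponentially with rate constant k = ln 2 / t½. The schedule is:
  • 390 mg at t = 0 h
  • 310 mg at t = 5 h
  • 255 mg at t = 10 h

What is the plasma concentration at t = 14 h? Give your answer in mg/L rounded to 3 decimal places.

k = ln 2 / 4 = 0.17329 per h
Dose 1 (390 mg at t=0 h): 390·exp(−0.17329·14) = 34.471 mg/L
Dose 2 (310 mg at t=5 h): 310·exp(−0.17329·9) = 65.169 mg/L
Dose 3 (255 mg at t=10 h): 255·exp(−0.17329·4) = 127.500 mg/L
C(14) = 34.471 + 65.169 + 127.500 = 227.141 mg/L

227.141 mg/L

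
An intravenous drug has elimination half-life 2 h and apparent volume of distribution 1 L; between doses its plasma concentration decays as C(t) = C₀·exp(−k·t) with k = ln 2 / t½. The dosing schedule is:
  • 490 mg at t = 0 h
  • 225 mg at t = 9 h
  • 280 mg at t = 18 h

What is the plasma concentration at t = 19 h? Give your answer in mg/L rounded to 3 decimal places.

205.698 mg/L

k = ln 2 / 2 = 0.34657 per h
Dose 1 (490 mg at t=0 h): 490·exp(−0.34657·19) = 0.677 mg/L
Dose 2 (225 mg at t=9 h): 225·exp(−0.34657·10) = 7.031 mg/L
Dose 3 (280 mg at t=18 h): 280·exp(−0.34657·1) = 197.990 mg/L
C(19) = 0.677 + 7.031 + 197.990 = 205.698 mg/L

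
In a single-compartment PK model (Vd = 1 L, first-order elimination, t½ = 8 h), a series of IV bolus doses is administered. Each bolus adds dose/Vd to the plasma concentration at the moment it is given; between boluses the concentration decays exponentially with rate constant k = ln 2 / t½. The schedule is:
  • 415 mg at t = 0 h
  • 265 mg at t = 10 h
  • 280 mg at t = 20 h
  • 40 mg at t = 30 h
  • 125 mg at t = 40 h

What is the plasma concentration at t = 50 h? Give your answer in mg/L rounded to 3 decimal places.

94.172 mg/L

k = ln 2 / 8 = 0.08664 per h
Dose 1 (415 mg at t=0 h): 415·exp(−0.08664·50) = 5.453 mg/L
Dose 2 (265 mg at t=10 h): 265·exp(−0.08664·40) = 8.281 mg/L
Dose 3 (280 mg at t=20 h): 280·exp(−0.08664·30) = 20.811 mg/L
Dose 4 (40 mg at t=30 h): 40·exp(−0.08664·20) = 7.071 mg/L
Dose 5 (125 mg at t=40 h): 125·exp(−0.08664·10) = 52.556 mg/L
C(50) = 5.453 + 8.281 + 20.811 + 7.071 + 52.556 = 94.172 mg/L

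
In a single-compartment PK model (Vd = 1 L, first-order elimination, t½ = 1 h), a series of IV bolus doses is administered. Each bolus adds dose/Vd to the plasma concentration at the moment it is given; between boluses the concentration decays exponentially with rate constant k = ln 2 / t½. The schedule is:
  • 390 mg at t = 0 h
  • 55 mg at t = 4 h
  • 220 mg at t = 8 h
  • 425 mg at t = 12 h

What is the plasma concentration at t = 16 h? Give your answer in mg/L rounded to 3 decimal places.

27.441 mg/L

k = ln 2 / 1 = 0.69315 per h
Dose 1 (390 mg at t=0 h): 390·exp(−0.69315·16) = 0.006 mg/L
Dose 2 (55 mg at t=4 h): 55·exp(−0.69315·12) = 0.013 mg/L
Dose 3 (220 mg at t=8 h): 220·exp(−0.69315·8) = 0.859 mg/L
Dose 4 (425 mg at t=12 h): 425·exp(−0.69315·4) = 26.562 mg/L
C(16) = 0.006 + 0.013 + 0.859 + 26.562 = 27.441 mg/L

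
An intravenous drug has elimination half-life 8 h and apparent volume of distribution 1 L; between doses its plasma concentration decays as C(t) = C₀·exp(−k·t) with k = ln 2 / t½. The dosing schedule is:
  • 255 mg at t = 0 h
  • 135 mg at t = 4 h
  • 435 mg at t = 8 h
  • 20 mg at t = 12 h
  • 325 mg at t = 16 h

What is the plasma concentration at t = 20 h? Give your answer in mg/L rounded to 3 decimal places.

472.433 mg/L

k = ln 2 / 8 = 0.08664 per h
Dose 1 (255 mg at t=0 h): 255·exp(−0.08664·20) = 45.078 mg/L
Dose 2 (135 mg at t=4 h): 135·exp(−0.08664·16) = 33.750 mg/L
Dose 3 (435 mg at t=8 h): 435·exp(−0.08664·12) = 153.796 mg/L
Dose 4 (20 mg at t=12 h): 20·exp(−0.08664·8) = 10.000 mg/L
Dose 5 (325 mg at t=16 h): 325·exp(−0.08664·4) = 229.810 mg/L
C(20) = 45.078 + 33.750 + 153.796 + 10.000 + 229.810 = 472.433 mg/L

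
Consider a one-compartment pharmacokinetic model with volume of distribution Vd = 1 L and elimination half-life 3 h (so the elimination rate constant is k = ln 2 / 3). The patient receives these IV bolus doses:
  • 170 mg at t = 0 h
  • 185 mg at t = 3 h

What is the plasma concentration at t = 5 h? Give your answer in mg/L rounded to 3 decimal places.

k = ln 2 / 3 = 0.23105 per h
Dose 1 (170 mg at t=0 h): 170·exp(−0.23105·5) = 53.547 mg/L
Dose 2 (185 mg at t=3 h): 185·exp(−0.23105·2) = 116.543 mg/L
C(5) = 53.547 + 116.543 = 170.089 mg/L

170.089 mg/L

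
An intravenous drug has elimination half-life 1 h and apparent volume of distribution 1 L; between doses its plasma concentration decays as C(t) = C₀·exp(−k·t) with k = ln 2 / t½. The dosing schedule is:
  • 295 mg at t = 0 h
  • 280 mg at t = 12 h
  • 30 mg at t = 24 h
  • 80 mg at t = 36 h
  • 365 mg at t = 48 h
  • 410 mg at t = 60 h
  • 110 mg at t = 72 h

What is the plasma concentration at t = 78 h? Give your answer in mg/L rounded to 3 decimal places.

k = ln 2 / 1 = 0.69315 per h
Dose 1 (295 mg at t=0 h): 295·exp(−0.69315·78) = 0.000 mg/L
Dose 2 (280 mg at t=12 h): 280·exp(−0.69315·66) = 0.000 mg/L
Dose 3 (30 mg at t=24 h): 30·exp(−0.69315·54) = 0.000 mg/L
Dose 4 (80 mg at t=36 h): 80·exp(−0.69315·42) = 0.000 mg/L
Dose 5 (365 mg at t=48 h): 365·exp(−0.69315·30) = 0.000 mg/L
Dose 6 (410 mg at t=60 h): 410·exp(−0.69315·18) = 0.002 mg/L
Dose 7 (110 mg at t=72 h): 110·exp(−0.69315·6) = 1.719 mg/L
C(78) = 0.000 + 0.000 + 0.000 + 0.000 + 0.000 + 0.002 + 1.719 = 1.720 mg/L

1.720 mg/L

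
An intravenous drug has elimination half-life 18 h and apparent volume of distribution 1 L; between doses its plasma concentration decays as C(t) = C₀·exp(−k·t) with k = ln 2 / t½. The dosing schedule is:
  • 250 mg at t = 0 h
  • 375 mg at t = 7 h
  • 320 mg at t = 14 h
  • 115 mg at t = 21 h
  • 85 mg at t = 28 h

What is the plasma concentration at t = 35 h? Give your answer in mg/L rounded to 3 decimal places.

k = ln 2 / 18 = 0.03851 per h
Dose 1 (250 mg at t=0 h): 250·exp(−0.03851·35) = 64.954 mg/L
Dose 2 (375 mg at t=7 h): 375·exp(−0.03851·28) = 127.574 mg/L
Dose 3 (320 mg at t=14 h): 320·exp(−0.03851·21) = 142.544 mg/L
Dose 4 (115 mg at t=21 h): 115·exp(−0.03851·14) = 67.075 mg/L
Dose 5 (85 mg at t=28 h): 85·exp(−0.03851·7) = 64.916 mg/L
C(35) = 64.954 + 127.574 + 142.544 + 67.075 + 64.916 = 467.063 mg/L

467.063 mg/L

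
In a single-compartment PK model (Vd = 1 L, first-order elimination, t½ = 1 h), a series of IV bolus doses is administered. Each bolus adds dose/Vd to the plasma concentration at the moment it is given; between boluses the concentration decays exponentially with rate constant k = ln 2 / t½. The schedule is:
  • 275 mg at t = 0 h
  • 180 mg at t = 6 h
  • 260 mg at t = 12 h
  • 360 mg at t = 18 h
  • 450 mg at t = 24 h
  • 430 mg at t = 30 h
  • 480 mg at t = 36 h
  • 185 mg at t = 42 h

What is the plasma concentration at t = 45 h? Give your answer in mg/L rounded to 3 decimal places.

k = ln 2 / 1 = 0.69315 per h
Dose 1 (275 mg at t=0 h): 275·exp(−0.69315·45) = 0.000 mg/L
Dose 2 (180 mg at t=6 h): 180·exp(−0.69315·39) = 0.000 mg/L
Dose 3 (260 mg at t=12 h): 260·exp(−0.69315·33) = 0.000 mg/L
Dose 4 (360 mg at t=18 h): 360·exp(−0.69315·27) = 0.000 mg/L
Dose 5 (450 mg at t=24 h): 450·exp(−0.69315·21) = 0.000 mg/L
Dose 6 (430 mg at t=30 h): 430·exp(−0.69315·15) = 0.013 mg/L
Dose 7 (480 mg at t=36 h): 480·exp(−0.69315·9) = 0.938 mg/L
Dose 8 (185 mg at t=42 h): 185·exp(−0.69315·3) = 23.125 mg/L
C(45) = 0.000 + 0.000 + 0.000 + 0.000 + 0.000 + 0.013 + 0.938 + 23.125 = 24.076 mg/L

24.076 mg/L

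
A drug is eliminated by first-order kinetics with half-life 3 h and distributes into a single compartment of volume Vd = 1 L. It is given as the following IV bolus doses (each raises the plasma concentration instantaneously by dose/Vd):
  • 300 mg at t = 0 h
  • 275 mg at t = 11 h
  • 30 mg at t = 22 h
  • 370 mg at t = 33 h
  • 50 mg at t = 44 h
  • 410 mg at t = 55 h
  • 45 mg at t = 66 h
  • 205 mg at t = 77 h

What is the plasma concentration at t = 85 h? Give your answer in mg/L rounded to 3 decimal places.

k = ln 2 / 3 = 0.23105 per h
Dose 1 (300 mg at t=0 h): 300·exp(−0.23105·85) = 0.000 mg/L
Dose 2 (275 mg at t=11 h): 275·exp(−0.23105·74) = 0.000 mg/L
Dose 3 (30 mg at t=22 h): 30·exp(−0.23105·63) = 0.000 mg/L
Dose 4 (370 mg at t=33 h): 370·exp(−0.23105·52) = 0.002 mg/L
Dose 5 (50 mg at t=44 h): 50·exp(−0.23105·41) = 0.004 mg/L
Dose 6 (410 mg at t=55 h): 410·exp(−0.23105·30) = 0.400 mg/L
Dose 7 (45 mg at t=66 h): 45·exp(−0.23105·19) = 0.558 mg/L
Dose 8 (205 mg at t=77 h): 205·exp(−0.23105·8) = 32.285 mg/L
C(85) = 0.000 + 0.000 + 0.000 + 0.002 + 0.004 + 0.400 + 0.558 + 32.285 = 33.250 mg/L

33.250 mg/L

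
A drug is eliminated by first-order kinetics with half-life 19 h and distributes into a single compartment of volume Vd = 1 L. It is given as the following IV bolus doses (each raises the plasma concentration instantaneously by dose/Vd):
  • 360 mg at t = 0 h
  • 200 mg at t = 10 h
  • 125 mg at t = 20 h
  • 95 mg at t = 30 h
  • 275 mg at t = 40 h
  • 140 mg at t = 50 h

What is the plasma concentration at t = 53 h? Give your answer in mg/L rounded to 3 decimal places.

k = ln 2 / 19 = 0.03648 per h
Dose 1 (360 mg at t=0 h): 360·exp(−0.03648·53) = 52.070 mg/L
Dose 2 (200 mg at t=10 h): 200·exp(−0.03648·43) = 41.663 mg/L
Dose 3 (125 mg at t=20 h): 125·exp(−0.03648·33) = 37.503 mg/L
Dose 4 (95 mg at t=30 h): 95·exp(−0.03648·23) = 41.051 mg/L
Dose 5 (275 mg at t=40 h): 275·exp(−0.03648·13) = 171.145 mg/L
Dose 6 (140 mg at t=50 h): 140·exp(−0.03648·3) = 125.486 mg/L
C(53) = 52.070 + 41.663 + 37.503 + 41.051 + 171.145 + 125.486 = 468.919 mg/L

468.919 mg/L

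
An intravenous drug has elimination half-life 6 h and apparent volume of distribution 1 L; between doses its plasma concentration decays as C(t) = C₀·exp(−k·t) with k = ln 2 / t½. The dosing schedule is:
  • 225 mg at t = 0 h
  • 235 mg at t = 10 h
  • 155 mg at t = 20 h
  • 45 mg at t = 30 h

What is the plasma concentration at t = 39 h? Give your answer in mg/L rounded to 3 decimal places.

k = ln 2 / 6 = 0.11552 per h
Dose 1 (225 mg at t=0 h): 225·exp(−0.11552·39) = 2.486 mg/L
Dose 2 (235 mg at t=10 h): 235·exp(−0.11552·29) = 8.243 mg/L
Dose 3 (155 mg at t=20 h): 155·exp(−0.11552·19) = 17.261 mg/L
Dose 4 (45 mg at t=30 h): 45·exp(−0.11552·9) = 15.910 mg/L
C(39) = 2.486 + 8.243 + 17.261 + 15.910 = 43.900 mg/L

43.900 mg/L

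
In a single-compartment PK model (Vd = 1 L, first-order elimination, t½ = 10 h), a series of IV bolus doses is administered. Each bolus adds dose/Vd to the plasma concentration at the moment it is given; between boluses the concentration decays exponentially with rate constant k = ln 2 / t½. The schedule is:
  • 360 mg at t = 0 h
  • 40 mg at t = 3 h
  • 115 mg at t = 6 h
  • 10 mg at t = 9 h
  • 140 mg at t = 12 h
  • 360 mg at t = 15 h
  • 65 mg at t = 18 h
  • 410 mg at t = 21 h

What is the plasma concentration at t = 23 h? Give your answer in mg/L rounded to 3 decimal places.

797.253 mg/L

k = ln 2 / 10 = 0.06931 per h
Dose 1 (360 mg at t=0 h): 360·exp(−0.06931·23) = 73.103 mg/L
Dose 2 (40 mg at t=3 h): 40·exp(−0.06931·20) = 10.000 mg/L
Dose 3 (115 mg at t=6 h): 115·exp(−0.06931·17) = 35.395 mg/L
Dose 4 (10 mg at t=9 h): 10·exp(−0.06931·14) = 3.789 mg/L
Dose 5 (140 mg at t=12 h): 140·exp(−0.06931·11) = 65.312 mg/L
Dose 6 (360 mg at t=15 h): 360·exp(−0.06931·8) = 206.766 mg/L
Dose 7 (65 mg at t=18 h): 65·exp(−0.06931·5) = 45.962 mg/L
Dose 8 (410 mg at t=21 h): 410·exp(−0.06931·2) = 356.926 mg/L
C(23) = 73.103 + 10.000 + 35.395 + 3.789 + 65.312 + 206.766 + 45.962 + 356.926 = 797.253 mg/L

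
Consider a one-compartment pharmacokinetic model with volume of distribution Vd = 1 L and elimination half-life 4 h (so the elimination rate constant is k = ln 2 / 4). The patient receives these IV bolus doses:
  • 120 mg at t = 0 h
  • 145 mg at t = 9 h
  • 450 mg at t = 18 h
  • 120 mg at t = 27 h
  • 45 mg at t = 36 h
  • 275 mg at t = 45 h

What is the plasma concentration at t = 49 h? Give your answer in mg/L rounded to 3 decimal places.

k = ln 2 / 4 = 0.17329 per h
Dose 1 (120 mg at t=0 h): 120·exp(−0.17329·49) = 0.025 mg/L
Dose 2 (145 mg at t=9 h): 145·exp(−0.17329·40) = 0.142 mg/L
Dose 3 (450 mg at t=18 h): 450·exp(−0.17329·31) = 2.090 mg/L
Dose 4 (120 mg at t=27 h): 120·exp(−0.17329·22) = 2.652 mg/L
Dose 5 (45 mg at t=36 h): 45·exp(−0.17329·13) = 4.730 mg/L
Dose 6 (275 mg at t=45 h): 275·exp(−0.17329·4) = 137.500 mg/L
C(49) = 0.025 + 0.142 + 2.090 + 2.652 + 4.730 + 137.500 = 147.138 mg/L

147.138 mg/L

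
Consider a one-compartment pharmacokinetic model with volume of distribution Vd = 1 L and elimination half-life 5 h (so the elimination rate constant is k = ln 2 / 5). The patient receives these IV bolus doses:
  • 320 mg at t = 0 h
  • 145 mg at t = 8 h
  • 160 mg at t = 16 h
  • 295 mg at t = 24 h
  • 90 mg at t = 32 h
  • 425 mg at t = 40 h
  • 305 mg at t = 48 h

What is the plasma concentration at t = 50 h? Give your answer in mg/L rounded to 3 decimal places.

k = ln 2 / 5 = 0.13863 per h
Dose 1 (320 mg at t=0 h): 320·exp(−0.13863·50) = 0.313 mg/L
Dose 2 (145 mg at t=8 h): 145·exp(−0.13863·42) = 0.429 mg/L
Dose 3 (160 mg at t=16 h): 160·exp(−0.13863·34) = 1.436 mg/L
Dose 4 (295 mg at t=24 h): 295·exp(−0.13863·26) = 8.025 mg/L
Dose 5 (90 mg at t=32 h): 90·exp(−0.13863·18) = 7.422 mg/L
Dose 6 (425 mg at t=40 h): 425·exp(−0.13863·10) = 106.250 mg/L
Dose 7 (305 mg at t=48 h): 305·exp(−0.13863·2) = 231.147 mg/L
C(50) = 0.313 + 0.429 + 1.436 + 8.025 + 7.422 + 106.250 + 231.147 = 355.022 mg/L

355.022 mg/L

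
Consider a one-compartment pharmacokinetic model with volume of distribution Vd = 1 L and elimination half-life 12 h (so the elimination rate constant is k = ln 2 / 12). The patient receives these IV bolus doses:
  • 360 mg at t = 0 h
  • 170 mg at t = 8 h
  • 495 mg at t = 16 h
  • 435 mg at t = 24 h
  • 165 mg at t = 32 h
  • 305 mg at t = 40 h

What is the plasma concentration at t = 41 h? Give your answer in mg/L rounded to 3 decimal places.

k = ln 2 / 12 = 0.05776 per h
Dose 1 (360 mg at t=0 h): 360·exp(−0.05776·41) = 33.712 mg/L
Dose 2 (170 mg at t=8 h): 170·exp(−0.05776·33) = 25.271 mg/L
Dose 3 (495 mg at t=16 h): 495·exp(−0.05776·25) = 116.804 mg/L
Dose 4 (435 mg at t=24 h): 435·exp(−0.05776·17) = 162.941 mg/L
Dose 5 (165 mg at t=32 h): 165·exp(−0.05776·9) = 98.110 mg/L
Dose 6 (305 mg at t=40 h): 305·exp(−0.05776·1) = 287.882 mg/L
C(41) = 33.712 + 25.271 + 116.804 + 162.941 + 98.110 + 287.882 = 724.719 mg/L

724.719 mg/L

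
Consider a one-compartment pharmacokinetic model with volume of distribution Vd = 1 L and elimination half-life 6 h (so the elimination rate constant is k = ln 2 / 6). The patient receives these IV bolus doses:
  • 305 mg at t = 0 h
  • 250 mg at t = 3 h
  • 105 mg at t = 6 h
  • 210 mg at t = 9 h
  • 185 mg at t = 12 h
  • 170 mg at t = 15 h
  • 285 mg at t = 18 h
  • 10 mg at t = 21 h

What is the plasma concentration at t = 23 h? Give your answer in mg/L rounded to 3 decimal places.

389.868 mg/L

k = ln 2 / 6 = 0.11552 per h
Dose 1 (305 mg at t=0 h): 305·exp(−0.11552·23) = 21.397 mg/L
Dose 2 (250 mg at t=3 h): 250·exp(−0.11552·20) = 24.803 mg/L
Dose 3 (105 mg at t=6 h): 105·exp(−0.11552·17) = 14.732 mg/L
Dose 4 (210 mg at t=9 h): 210·exp(−0.11552·14) = 41.669 mg/L
Dose 5 (185 mg at t=12 h): 185·exp(−0.11552·11) = 51.914 mg/L
Dose 6 (170 mg at t=15 h): 170·exp(−0.11552·8) = 67.465 mg/L
Dose 7 (285 mg at t=18 h): 285·exp(−0.11552·5) = 159.951 mg/L
Dose 8 (10 mg at t=21 h): 10·exp(−0.11552·2) = 7.937 mg/L
C(23) = 21.397 + 24.803 + 14.732 + 41.669 + 51.914 + 67.465 + 159.951 + 7.937 = 389.868 mg/L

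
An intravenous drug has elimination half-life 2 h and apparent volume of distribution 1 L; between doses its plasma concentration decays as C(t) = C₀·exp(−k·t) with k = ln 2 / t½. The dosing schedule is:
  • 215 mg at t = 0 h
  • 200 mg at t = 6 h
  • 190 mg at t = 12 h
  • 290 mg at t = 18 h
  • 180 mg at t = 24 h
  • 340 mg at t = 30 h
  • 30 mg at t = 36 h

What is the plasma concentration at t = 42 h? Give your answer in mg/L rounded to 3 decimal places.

k = ln 2 / 2 = 0.34657 per h
Dose 1 (215 mg at t=0 h): 215·exp(−0.34657·42) = 0.000 mg/L
Dose 2 (200 mg at t=6 h): 200·exp(−0.34657·36) = 0.001 mg/L
Dose 3 (190 mg at t=12 h): 190·exp(−0.34657·30) = 0.006 mg/L
Dose 4 (290 mg at t=18 h): 290·exp(−0.34657·24) = 0.071 mg/L
Dose 5 (180 mg at t=24 h): 180·exp(−0.34657·18) = 0.352 mg/L
Dose 6 (340 mg at t=30 h): 340·exp(−0.34657·12) = 5.313 mg/L
Dose 7 (30 mg at t=36 h): 30·exp(−0.34657·6) = 3.750 mg/L
C(42) = 0.000 + 0.001 + 0.006 + 0.071 + 0.352 + 5.313 + 3.750 = 9.492 mg/L

9.492 mg/L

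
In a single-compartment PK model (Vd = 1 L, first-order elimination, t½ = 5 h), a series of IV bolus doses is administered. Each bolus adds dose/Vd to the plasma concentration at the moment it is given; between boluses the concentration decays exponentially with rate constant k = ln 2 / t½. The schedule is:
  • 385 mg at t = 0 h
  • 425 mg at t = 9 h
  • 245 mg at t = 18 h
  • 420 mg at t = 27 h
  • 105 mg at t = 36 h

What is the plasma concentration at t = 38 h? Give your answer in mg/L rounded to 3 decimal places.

195.908 mg/L

k = ln 2 / 5 = 0.13863 per h
Dose 1 (385 mg at t=0 h): 385·exp(−0.13863·38) = 1.984 mg/L
Dose 2 (425 mg at t=9 h): 425·exp(−0.13863·29) = 7.628 mg/L
Dose 3 (245 mg at t=18 h): 245·exp(−0.13863·20) = 15.312 mg/L
Dose 4 (420 mg at t=27 h): 420·exp(−0.13863·11) = 91.408 mg/L
Dose 5 (105 mg at t=36 h): 105·exp(−0.13863·2) = 79.575 mg/L
C(38) = 1.984 + 7.628 + 15.312 + 91.408 + 79.575 = 195.908 mg/L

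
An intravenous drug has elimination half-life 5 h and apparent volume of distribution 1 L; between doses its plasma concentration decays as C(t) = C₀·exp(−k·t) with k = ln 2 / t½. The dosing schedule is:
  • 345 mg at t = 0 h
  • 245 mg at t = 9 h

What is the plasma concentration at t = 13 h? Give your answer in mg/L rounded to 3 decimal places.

k = ln 2 / 5 = 0.13863 per h
Dose 1 (345 mg at t=0 h): 345·exp(−0.13863·13) = 56.904 mg/L
Dose 2 (245 mg at t=9 h): 245·exp(−0.13863·4) = 140.716 mg/L
C(13) = 56.904 + 140.716 = 197.619 mg/L

197.619 mg/L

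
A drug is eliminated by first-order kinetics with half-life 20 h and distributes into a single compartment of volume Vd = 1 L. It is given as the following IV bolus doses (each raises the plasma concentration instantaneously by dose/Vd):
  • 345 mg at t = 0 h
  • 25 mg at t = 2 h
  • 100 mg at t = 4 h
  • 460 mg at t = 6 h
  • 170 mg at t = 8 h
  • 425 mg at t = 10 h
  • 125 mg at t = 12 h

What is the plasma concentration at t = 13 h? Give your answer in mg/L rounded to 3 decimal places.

1317.776 mg/L

k = ln 2 / 20 = 0.03466 per h
Dose 1 (345 mg at t=0 h): 345·exp(−0.03466·13) = 219.862 mg/L
Dose 2 (25 mg at t=2 h): 25·exp(−0.03466·11) = 17.076 mg/L
Dose 3 (100 mg at t=4 h): 100·exp(−0.03466·9) = 73.204 mg/L
Dose 4 (460 mg at t=6 h): 460·exp(−0.03466·7) = 360.909 mg/L
Dose 5 (170 mg at t=8 h): 170·exp(−0.03466·5) = 142.952 mg/L
Dose 6 (425 mg at t=10 h): 425·exp(−0.03466·3) = 383.031 mg/L
Dose 7 (125 mg at t=12 h): 125·exp(−0.03466·1) = 120.742 mg/L
C(13) = 219.862 + 17.076 + 73.204 + 360.909 + 142.952 + 383.031 + 120.742 = 1317.776 mg/L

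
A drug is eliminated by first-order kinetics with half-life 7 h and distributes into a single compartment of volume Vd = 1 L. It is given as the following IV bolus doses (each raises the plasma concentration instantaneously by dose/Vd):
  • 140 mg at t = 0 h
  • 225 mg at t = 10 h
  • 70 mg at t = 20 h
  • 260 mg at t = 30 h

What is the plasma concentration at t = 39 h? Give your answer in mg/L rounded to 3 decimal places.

132.991 mg/L

k = ln 2 / 7 = 0.09902 per h
Dose 1 (140 mg at t=0 h): 140·exp(−0.09902·39) = 2.944 mg/L
Dose 2 (225 mg at t=10 h): 225·exp(−0.09902·29) = 12.737 mg/L
Dose 3 (70 mg at t=20 h): 70·exp(−0.09902·19) = 10.666 mg/L
Dose 4 (260 mg at t=30 h): 260·exp(−0.09902·9) = 106.644 mg/L
C(39) = 2.944 + 12.737 + 10.666 + 106.644 = 132.991 mg/L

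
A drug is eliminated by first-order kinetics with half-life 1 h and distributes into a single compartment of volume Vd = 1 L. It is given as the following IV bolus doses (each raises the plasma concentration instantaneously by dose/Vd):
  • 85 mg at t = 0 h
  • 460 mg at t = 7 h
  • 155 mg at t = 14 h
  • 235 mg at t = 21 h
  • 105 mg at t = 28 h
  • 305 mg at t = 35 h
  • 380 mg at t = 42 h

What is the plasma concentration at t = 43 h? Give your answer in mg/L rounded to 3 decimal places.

191.195 mg/L

k = ln 2 / 1 = 0.69315 per h
Dose 1 (85 mg at t=0 h): 85·exp(−0.69315·43) = 0.000 mg/L
Dose 2 (460 mg at t=7 h): 460·exp(−0.69315·36) = 0.000 mg/L
Dose 3 (155 mg at t=14 h): 155·exp(−0.69315·29) = 0.000 mg/L
Dose 4 (235 mg at t=21 h): 235·exp(−0.69315·22) = 0.000 mg/L
Dose 5 (105 mg at t=28 h): 105·exp(−0.69315·15) = 0.003 mg/L
Dose 6 (305 mg at t=35 h): 305·exp(−0.69315·8) = 1.191 mg/L
Dose 7 (380 mg at t=42 h): 380·exp(−0.69315·1) = 190.000 mg/L
C(43) = 0.000 + 0.000 + 0.000 + 0.000 + 0.003 + 1.191 + 190.000 = 191.195 mg/L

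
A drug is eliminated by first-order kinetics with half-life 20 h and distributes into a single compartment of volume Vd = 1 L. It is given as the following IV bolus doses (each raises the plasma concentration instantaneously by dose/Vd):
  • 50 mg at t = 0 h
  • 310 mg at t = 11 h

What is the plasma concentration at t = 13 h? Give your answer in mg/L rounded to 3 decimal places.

k = ln 2 / 20 = 0.03466 per h
Dose 1 (50 mg at t=0 h): 50·exp(−0.03466·13) = 31.864 mg/L
Dose 2 (310 mg at t=11 h): 310·exp(−0.03466·2) = 289.240 mg/L
C(13) = 31.864 + 289.240 = 321.104 mg/L

321.104 mg/L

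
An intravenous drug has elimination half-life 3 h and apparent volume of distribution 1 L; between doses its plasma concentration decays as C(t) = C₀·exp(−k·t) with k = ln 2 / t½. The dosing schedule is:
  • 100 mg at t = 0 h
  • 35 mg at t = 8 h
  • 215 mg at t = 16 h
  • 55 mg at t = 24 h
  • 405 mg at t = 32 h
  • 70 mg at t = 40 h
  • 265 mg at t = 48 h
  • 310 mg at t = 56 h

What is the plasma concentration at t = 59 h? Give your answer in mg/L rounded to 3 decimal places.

177.554 mg/L

k = ln 2 / 3 = 0.23105 per h
Dose 1 (100 mg at t=0 h): 100·exp(−0.23105·59) = 0.000 mg/L
Dose 2 (35 mg at t=8 h): 35·exp(−0.23105·51) = 0.000 mg/L
Dose 3 (215 mg at t=16 h): 215·exp(−0.23105·43) = 0.010 mg/L
Dose 4 (55 mg at t=24 h): 55·exp(−0.23105·35) = 0.017 mg/L
Dose 5 (405 mg at t=32 h): 405·exp(−0.23105·27) = 0.791 mg/L
Dose 6 (70 mg at t=40 h): 70·exp(−0.23105·19) = 0.868 mg/L
Dose 7 (265 mg at t=48 h): 265·exp(−0.23105·11) = 20.867 mg/L
Dose 8 (310 mg at t=56 h): 310·exp(−0.23105·3) = 155.000 mg/L
C(59) = 0.000 + 0.000 + 0.010 + 0.017 + 0.791 + 0.868 + 20.867 + 155.000 = 177.554 mg/L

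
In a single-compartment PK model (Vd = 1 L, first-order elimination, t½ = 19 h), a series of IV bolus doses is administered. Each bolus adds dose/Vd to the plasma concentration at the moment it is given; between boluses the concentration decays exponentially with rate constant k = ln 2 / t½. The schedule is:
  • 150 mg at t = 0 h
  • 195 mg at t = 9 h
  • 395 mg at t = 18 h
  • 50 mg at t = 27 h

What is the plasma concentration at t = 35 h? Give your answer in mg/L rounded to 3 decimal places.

367.156 mg/L

k = ln 2 / 19 = 0.03648 per h
Dose 1 (150 mg at t=0 h): 150·exp(−0.03648·35) = 41.837 mg/L
Dose 2 (195 mg at t=9 h): 195·exp(−0.03648·26) = 75.526 mg/L
Dose 3 (395 mg at t=18 h): 395·exp(−0.03648·17) = 212.449 mg/L
Dose 4 (50 mg at t=27 h): 50·exp(−0.03648·8) = 37.344 mg/L
C(35) = 41.837 + 75.526 + 212.449 + 37.344 = 367.156 mg/L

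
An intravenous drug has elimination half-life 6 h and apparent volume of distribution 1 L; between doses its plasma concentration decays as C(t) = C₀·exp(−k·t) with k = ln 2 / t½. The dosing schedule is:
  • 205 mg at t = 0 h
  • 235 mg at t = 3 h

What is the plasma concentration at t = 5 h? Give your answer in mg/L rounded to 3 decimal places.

301.572 mg/L

k = ln 2 / 6 = 0.11552 per h
Dose 1 (205 mg at t=0 h): 205·exp(−0.11552·5) = 115.052 mg/L
Dose 2 (235 mg at t=3 h): 235·exp(−0.11552·2) = 186.520 mg/L
C(5) = 115.052 + 186.520 = 301.572 mg/L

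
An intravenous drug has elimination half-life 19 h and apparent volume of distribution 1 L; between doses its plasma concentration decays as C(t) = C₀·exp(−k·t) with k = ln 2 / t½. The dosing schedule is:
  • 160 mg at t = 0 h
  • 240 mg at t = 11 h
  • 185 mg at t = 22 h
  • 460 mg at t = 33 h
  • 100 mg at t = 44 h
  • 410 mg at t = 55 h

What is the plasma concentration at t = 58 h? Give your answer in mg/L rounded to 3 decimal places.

724.527 mg/L

k = ln 2 / 19 = 0.03648 per h
Dose 1 (160 mg at t=0 h): 160·exp(−0.03648·58) = 19.284 mg/L
Dose 2 (240 mg at t=11 h): 240·exp(−0.03648·47) = 43.207 mg/L
Dose 3 (185 mg at t=22 h): 185·exp(−0.03648·36) = 49.751 mg/L
Dose 4 (460 mg at t=33 h): 460·exp(−0.03648·25) = 184.785 mg/L
Dose 5 (100 mg at t=44 h): 100·exp(−0.03648·14) = 60.005 mg/L
Dose 6 (410 mg at t=55 h): 410·exp(−0.03648·3) = 367.496 mg/L
C(58) = 19.284 + 43.207 + 49.751 + 184.785 + 60.005 + 367.496 = 724.527 mg/L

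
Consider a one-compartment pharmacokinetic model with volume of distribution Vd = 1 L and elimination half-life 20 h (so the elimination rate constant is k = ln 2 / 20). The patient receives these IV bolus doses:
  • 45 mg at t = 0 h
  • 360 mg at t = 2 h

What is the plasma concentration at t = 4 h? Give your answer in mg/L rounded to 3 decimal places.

375.067 mg/L

k = ln 2 / 20 = 0.03466 per h
Dose 1 (45 mg at t=0 h): 45·exp(−0.03466·4) = 39.175 mg/L
Dose 2 (360 mg at t=2 h): 360·exp(−0.03466·2) = 335.892 mg/L
C(4) = 39.175 + 335.892 = 375.067 mg/L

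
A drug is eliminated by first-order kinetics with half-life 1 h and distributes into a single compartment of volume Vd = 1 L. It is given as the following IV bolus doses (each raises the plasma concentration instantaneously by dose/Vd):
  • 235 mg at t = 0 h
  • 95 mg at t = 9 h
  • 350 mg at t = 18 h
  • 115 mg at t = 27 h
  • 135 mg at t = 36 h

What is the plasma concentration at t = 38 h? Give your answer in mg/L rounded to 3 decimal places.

33.806 mg/L

k = ln 2 / 1 = 0.69315 per h
Dose 1 (235 mg at t=0 h): 235·exp(−0.69315·38) = 0.000 mg/L
Dose 2 (95 mg at t=9 h): 95·exp(−0.69315·29) = 0.000 mg/L
Dose 3 (350 mg at t=18 h): 350·exp(−0.69315·20) = 0.000 mg/L
Dose 4 (115 mg at t=27 h): 115·exp(−0.69315·11) = 0.056 mg/L
Dose 5 (135 mg at t=36 h): 135·exp(−0.69315·2) = 33.750 mg/L
C(38) = 0.000 + 0.000 + 0.000 + 0.056 + 33.750 = 33.806 mg/L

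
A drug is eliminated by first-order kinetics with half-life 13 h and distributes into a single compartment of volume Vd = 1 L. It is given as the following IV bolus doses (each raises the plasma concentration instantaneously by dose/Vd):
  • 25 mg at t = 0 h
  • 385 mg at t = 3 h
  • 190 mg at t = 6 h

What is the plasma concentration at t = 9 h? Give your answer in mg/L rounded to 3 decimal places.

456.977 mg/L

k = ln 2 / 13 = 0.05332 per h
Dose 1 (25 mg at t=0 h): 25·exp(−0.05332·9) = 15.472 mg/L
Dose 2 (385 mg at t=3 h): 385·exp(−0.05332·6) = 279.591 mg/L
Dose 3 (190 mg at t=6 h): 190·exp(−0.05332·3) = 161.914 mg/L
C(9) = 15.472 + 279.591 + 161.914 = 456.977 mg/L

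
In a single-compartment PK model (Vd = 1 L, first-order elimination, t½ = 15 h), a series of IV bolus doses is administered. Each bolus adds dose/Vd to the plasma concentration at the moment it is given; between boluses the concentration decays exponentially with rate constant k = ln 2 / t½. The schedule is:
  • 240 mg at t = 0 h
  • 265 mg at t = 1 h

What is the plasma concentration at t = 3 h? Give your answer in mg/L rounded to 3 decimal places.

k = ln 2 / 15 = 0.04621 per h
Dose 1 (240 mg at t=0 h): 240·exp(−0.04621·3) = 208.932 mg/L
Dose 2 (265 mg at t=1 h): 265·exp(−0.04621·2) = 241.606 mg/L
C(3) = 208.932 + 241.606 = 450.539 mg/L

450.539 mg/L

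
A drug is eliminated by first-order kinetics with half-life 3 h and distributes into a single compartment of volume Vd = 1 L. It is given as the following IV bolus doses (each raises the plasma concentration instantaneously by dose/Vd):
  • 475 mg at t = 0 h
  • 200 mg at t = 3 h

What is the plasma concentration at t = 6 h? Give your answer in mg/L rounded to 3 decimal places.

218.750 mg/L

k = ln 2 / 3 = 0.23105 per h
Dose 1 (475 mg at t=0 h): 475·exp(−0.23105·6) = 118.750 mg/L
Dose 2 (200 mg at t=3 h): 200·exp(−0.23105·3) = 100.000 mg/L
C(6) = 118.750 + 100.000 = 218.750 mg/L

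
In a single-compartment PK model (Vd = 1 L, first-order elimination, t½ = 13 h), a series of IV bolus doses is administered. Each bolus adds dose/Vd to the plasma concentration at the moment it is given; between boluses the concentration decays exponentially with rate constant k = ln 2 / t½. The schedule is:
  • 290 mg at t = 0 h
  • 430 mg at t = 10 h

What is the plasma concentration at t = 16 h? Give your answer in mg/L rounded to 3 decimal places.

k = ln 2 / 13 = 0.05332 per h
Dose 1 (290 mg at t=0 h): 290·exp(−0.05332·16) = 123.566 mg/L
Dose 2 (430 mg at t=10 h): 430·exp(−0.05332·6) = 312.271 mg/L
C(16) = 123.566 + 312.271 = 435.837 mg/L

435.837 mg/L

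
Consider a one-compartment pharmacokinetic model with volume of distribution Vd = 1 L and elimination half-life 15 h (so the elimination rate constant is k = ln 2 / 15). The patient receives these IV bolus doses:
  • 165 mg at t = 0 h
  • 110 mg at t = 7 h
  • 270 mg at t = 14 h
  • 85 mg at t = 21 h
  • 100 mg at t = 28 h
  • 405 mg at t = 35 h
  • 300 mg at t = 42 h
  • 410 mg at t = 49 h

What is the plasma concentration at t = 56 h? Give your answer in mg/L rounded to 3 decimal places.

714.142 mg/L

k = ln 2 / 15 = 0.04621 per h
Dose 1 (165 mg at t=0 h): 165·exp(−0.04621·56) = 12.406 mg/L
Dose 2 (110 mg at t=7 h): 110·exp(−0.04621·49) = 11.430 mg/L
Dose 3 (270 mg at t=14 h): 270·exp(−0.04621·42) = 38.769 mg/L
Dose 4 (85 mg at t=21 h): 85·exp(−0.04621·35) = 16.866 mg/L
Dose 5 (100 mg at t=28 h): 100·exp(−0.04621·28) = 27.421 mg/L
Dose 6 (405 mg at t=35 h): 405·exp(−0.04621·21) = 153.466 mg/L
Dose 7 (300 mg at t=42 h): 300·exp(−0.04621·14) = 157.094 mg/L
Dose 8 (410 mg at t=49 h): 410·exp(−0.04621·7) = 296.690 mg/L
C(56) = 12.406 + 11.430 + 38.769 + 16.866 + 27.421 + 153.466 + 157.094 + 296.690 = 714.142 mg/L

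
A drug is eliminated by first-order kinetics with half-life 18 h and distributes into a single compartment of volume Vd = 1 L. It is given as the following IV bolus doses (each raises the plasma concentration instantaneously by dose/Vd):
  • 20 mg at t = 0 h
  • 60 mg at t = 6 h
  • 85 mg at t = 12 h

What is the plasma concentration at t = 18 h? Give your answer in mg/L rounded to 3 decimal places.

115.262 mg/L

k = ln 2 / 18 = 0.03851 per h
Dose 1 (20 mg at t=0 h): 20·exp(−0.03851·18) = 10.000 mg/L
Dose 2 (60 mg at t=6 h): 60·exp(−0.03851·12) = 37.798 mg/L
Dose 3 (85 mg at t=12 h): 85·exp(−0.03851·6) = 67.465 mg/L
C(18) = 10.000 + 37.798 + 67.465 = 115.262 mg/L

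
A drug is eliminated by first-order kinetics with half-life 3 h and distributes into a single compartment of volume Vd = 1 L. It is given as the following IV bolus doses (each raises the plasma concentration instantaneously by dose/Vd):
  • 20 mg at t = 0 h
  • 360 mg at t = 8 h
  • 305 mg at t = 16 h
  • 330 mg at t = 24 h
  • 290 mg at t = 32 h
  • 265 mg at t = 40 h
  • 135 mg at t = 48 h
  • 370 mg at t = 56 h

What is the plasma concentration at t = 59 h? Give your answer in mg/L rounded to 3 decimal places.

k = ln 2 / 3 = 0.23105 per h
Dose 1 (20 mg at t=0 h): 20·exp(−0.23105·59) = 0.000 mg/L
Dose 2 (360 mg at t=8 h): 360·exp(−0.23105·51) = 0.003 mg/L
Dose 3 (305 mg at t=16 h): 305·exp(−0.23105·43) = 0.015 mg/L
Dose 4 (330 mg at t=24 h): 330·exp(−0.23105·35) = 0.102 mg/L
Dose 5 (290 mg at t=32 h): 290·exp(−0.23105·27) = 0.566 mg/L
Dose 6 (265 mg at t=40 h): 265·exp(−0.23105·19) = 3.286 mg/L
Dose 7 (135 mg at t=48 h): 135·exp(−0.23105·11) = 10.631 mg/L
Dose 8 (370 mg at t=56 h): 370·exp(−0.23105·3) = 185.000 mg/L
C(59) = 0.000 + 0.003 + 0.015 + 0.102 + 0.566 + 3.286 + 10.631 + 185.000 = 199.602 mg/L

199.602 mg/L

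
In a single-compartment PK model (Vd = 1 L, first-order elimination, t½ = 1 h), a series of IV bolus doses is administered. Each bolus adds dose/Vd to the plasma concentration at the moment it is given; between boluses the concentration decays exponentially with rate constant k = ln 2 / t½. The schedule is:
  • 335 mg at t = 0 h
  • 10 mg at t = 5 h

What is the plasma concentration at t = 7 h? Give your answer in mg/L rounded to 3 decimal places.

k = ln 2 / 1 = 0.69315 per h
Dose 1 (335 mg at t=0 h): 335·exp(−0.69315·7) = 2.617 mg/L
Dose 2 (10 mg at t=5 h): 10·exp(−0.69315·2) = 2.500 mg/L
C(7) = 2.617 + 2.500 = 5.117 mg/L

5.117 mg/L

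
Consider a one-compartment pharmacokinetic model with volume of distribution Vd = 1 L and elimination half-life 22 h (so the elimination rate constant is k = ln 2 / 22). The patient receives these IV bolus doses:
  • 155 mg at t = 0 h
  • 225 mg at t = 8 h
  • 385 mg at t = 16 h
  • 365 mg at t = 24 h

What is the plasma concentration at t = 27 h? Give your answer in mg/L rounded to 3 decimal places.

794.173 mg/L

k = ln 2 / 22 = 0.03151 per h
Dose 1 (155 mg at t=0 h): 155·exp(−0.03151·27) = 66.204 mg/L
Dose 2 (225 mg at t=8 h): 225·exp(−0.03151·19) = 123.652 mg/L
Dose 3 (385 mg at t=16 h): 385·exp(−0.03151·11) = 272.236 mg/L
Dose 4 (365 mg at t=24 h): 365·exp(−0.03151·3) = 332.080 mg/L
C(27) = 66.204 + 123.652 + 272.236 + 332.080 = 794.173 mg/L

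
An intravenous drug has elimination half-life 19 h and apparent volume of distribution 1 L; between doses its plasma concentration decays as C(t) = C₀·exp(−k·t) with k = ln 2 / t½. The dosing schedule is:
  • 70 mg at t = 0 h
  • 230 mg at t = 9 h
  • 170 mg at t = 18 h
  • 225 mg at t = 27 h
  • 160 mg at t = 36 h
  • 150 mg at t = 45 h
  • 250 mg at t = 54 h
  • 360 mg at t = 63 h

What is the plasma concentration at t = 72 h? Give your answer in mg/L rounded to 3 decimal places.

k = ln 2 / 19 = 0.03648 per h
Dose 1 (70 mg at t=0 h): 70·exp(−0.03648·72) = 5.062 mg/L
Dose 2 (230 mg at t=9 h): 230·exp(−0.03648·63) = 23.098 mg/L
Dose 3 (170 mg at t=18 h): 170·exp(−0.03648·54) = 23.708 mg/L
Dose 4 (225 mg at t=27 h): 225·exp(−0.03648·45) = 43.573 mg/L
Dose 5 (160 mg at t=36 h): 160·exp(−0.03648·36) = 43.028 mg/L
Dose 6 (150 mg at t=45 h): 150·exp(−0.03648·27) = 56.016 mg/L
Dose 7 (250 mg at t=54 h): 250·exp(−0.03648·18) = 129.644 mg/L
Dose 8 (360 mg at t=63 h): 360·exp(−0.03648·9) = 259.244 mg/L
C(72) = 5.062 + 23.098 + 23.708 + 43.573 + 43.028 + 56.016 + 129.644 + 259.244 = 583.373 mg/L

583.373 mg/L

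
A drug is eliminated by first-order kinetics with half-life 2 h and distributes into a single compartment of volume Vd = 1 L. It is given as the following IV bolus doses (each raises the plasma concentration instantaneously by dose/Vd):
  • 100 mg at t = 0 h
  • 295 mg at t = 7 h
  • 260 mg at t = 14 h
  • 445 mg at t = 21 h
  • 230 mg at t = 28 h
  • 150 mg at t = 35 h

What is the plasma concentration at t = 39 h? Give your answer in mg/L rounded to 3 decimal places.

43.501 mg/L

k = ln 2 / 2 = 0.34657 per h
Dose 1 (100 mg at t=0 h): 100·exp(−0.34657·39) = 0.000 mg/L
Dose 2 (295 mg at t=7 h): 295·exp(−0.34657·32) = 0.005 mg/L
Dose 3 (260 mg at t=14 h): 260·exp(−0.34657·25) = 0.045 mg/L
Dose 4 (445 mg at t=21 h): 445·exp(−0.34657·18) = 0.869 mg/L
Dose 5 (230 mg at t=28 h): 230·exp(−0.34657·11) = 5.082 mg/L
Dose 6 (150 mg at t=35 h): 150·exp(−0.34657·4) = 37.500 mg/L
C(39) = 0.000 + 0.005 + 0.045 + 0.869 + 5.082 + 37.500 = 43.501 mg/L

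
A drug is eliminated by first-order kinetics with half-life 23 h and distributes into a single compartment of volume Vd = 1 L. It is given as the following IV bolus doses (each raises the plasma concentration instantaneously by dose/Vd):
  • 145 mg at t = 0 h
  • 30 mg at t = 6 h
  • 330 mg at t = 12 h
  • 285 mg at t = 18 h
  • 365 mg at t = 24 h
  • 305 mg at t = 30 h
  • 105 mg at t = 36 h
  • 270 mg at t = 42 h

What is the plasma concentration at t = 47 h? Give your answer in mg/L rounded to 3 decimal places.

950.581 mg/L

k = ln 2 / 23 = 0.03014 per h
Dose 1 (145 mg at t=0 h): 145·exp(−0.03014·47) = 35.174 mg/L
Dose 2 (30 mg at t=6 h): 30·exp(−0.03014·41) = 8.720 mg/L
Dose 3 (330 mg at t=12 h): 330·exp(−0.03014·35) = 114.928 mg/L
Dose 4 (285 mg at t=18 h): 285·exp(−0.03014·29) = 118.928 mg/L
Dose 5 (365 mg at t=24 h): 365·exp(−0.03014·23) = 182.500 mg/L
Dose 6 (305 mg at t=30 h): 305·exp(−0.03014·17) = 182.726 mg/L
Dose 7 (105 mg at t=36 h): 105·exp(−0.03014·11) = 75.373 mg/L
Dose 8 (270 mg at t=42 h): 270·exp(−0.03014·5) = 232.232 mg/L
C(47) = 35.174 + 8.720 + 114.928 + 118.928 + 182.500 + 182.726 + 75.373 + 232.232 = 950.581 mg/L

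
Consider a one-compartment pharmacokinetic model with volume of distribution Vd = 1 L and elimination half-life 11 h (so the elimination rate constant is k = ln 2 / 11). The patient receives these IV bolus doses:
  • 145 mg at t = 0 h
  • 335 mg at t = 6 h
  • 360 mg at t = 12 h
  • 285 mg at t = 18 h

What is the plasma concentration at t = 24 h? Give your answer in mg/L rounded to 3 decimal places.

k = ln 2 / 11 = 0.06301 per h
Dose 1 (145 mg at t=0 h): 145·exp(−0.06301·24) = 31.958 mg/L
Dose 2 (335 mg at t=6 h): 335·exp(−0.06301·18) = 107.758 mg/L
Dose 3 (360 mg at t=12 h): 360·exp(−0.06301·12) = 169.008 mg/L
Dose 4 (285 mg at t=18 h): 285·exp(−0.06301·6) = 195.275 mg/L
C(24) = 31.958 + 107.758 + 169.008 + 195.275 = 503.998 mg/L

503.998 mg/L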